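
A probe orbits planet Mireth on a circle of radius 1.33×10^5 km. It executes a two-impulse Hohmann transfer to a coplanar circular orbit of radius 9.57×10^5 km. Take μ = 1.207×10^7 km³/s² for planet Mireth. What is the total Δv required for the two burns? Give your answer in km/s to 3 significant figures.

Transfer-ellipse semi-major axis a_t = (r₁ + r₂)/2 = (1.330×10^5 + 9.570×10^5)/2 = 5.450×10^5 km.
Circular speed at r₁: v₁ = √(μ/r₁) = √(1.207×10^7/1.330×10^5) = 9.52638 km/s.
Transfer-orbit speed at r₁ (vis-viva): v_p = √[μ(2/r₁ − 1/a_t)] = 12.6237 km/s.
First burn Δv₁ = |v_p − v₁| = 3.097 km/s.
At r₂, v₂ = √(μ/r₂) = 3.551 km/s.
Transfer-orbit speed at r₂: v_a = √[μ(2/r₂ − 1/a_t)] = 1.754 km/s.
Second burn Δv₂ = |v₂ − v_a| = 1.797 km/s.
Δv = Δv₁ + Δv₂ = 3.097 + 1.797 = 4.894 km/s.

Δv = 4.89 km/s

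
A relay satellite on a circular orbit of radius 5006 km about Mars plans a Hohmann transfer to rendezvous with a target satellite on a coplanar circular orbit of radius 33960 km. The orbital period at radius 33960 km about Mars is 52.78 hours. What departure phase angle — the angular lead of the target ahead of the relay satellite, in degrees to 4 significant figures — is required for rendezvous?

φ = 101.8°

From Kepler's third law T² = 4π²r³/μ at r = 33960 km, T = 52.78 hours = 52.78 × 3600 s = 1.90008×10^5 s: μ = 4π²r³/T² = 42827.1 km³/s².
Transfer-ellipse semi-major axis a_t = (r₁ + r₂)/2 = (5006 + 33960)/2 = 19483 km.
The half-period of the transfer ellipse is t = π√(a_t³/μ) = 41283.3 s.
The target's mean motion on its circular orbit is ω₂ = √(μ/r₂³) = 3.30680×10^-5 rad/s.
Angle swept by the target during transfer: ω₂·t = 1.3652 rad = 78.22°.
The relay satellite traverses 180° on the transfer ellipse, so the target must lead by 180° − 78.22° = 101.8°.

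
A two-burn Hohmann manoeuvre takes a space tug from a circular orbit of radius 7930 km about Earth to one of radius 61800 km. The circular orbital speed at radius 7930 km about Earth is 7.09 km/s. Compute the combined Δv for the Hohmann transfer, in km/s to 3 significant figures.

Δv = 3.68 km/s

From the circular-orbit relation v² = μ/r at r = 7930 km: μ = v²r = (7.09)² × 7930 = 3.98626×10^5 km³/s².
Transfer-ellipse semi-major axis a_t = (r₁ + r₂)/2 = (7930 + 61800)/2 = 34865 km.
Circular speed at r₁: v₁ = √(μ/r₁) = √(3.98626×10^5/7930) = 7.0900 km/s.
Transfer-orbit speed at r₁ (v² = μ(2/r − 1/a)): v_p = √[μ(2/r₁ − 1/a_t)] = 9.4394 km/s.
First burn Δv₁ = |v_p − v₁| = 2.3494 km/s.
At r₂, v₂ = √(μ/r₂) = 2.5397 km/s.
Transfer-orbit speed at r₂: v_a = √[μ(2/r₂ − 1/a_t)] = 1.2112 km/s.
Second burn Δv₂ = |v₂ − v_a| = 1.3285 km/s.
Total Δv = Δv₁ + Δv₂ = 3.678 km/s.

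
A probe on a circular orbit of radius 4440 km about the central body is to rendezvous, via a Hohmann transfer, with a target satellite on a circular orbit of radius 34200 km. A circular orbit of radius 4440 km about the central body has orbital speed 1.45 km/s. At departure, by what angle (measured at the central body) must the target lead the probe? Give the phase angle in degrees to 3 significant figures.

From the circular-orbit relation v² = μ/r at r = 4440 km: μ = v²r = (1.45)² × 4440 = 9335.10 km³/s².
Transfer-ellipse semi-major axis a_t = (r₁ + r₂)/2 = (4440 + 34200)/2 = 19320 km.
Transfer time t = π√(a_t³/μ) = 87320 s.
The target's mean motion on its circular orbit is ω₂ = √(μ/r₂³) = 1.528×10^-5 rad/s.
Angle swept by the target during transfer: ω₂·t = 1.334 rad = 76.43°.
Arrival is 180° from departure on the ellipse, so φ = 180° − 76.43° = 104°.

φ = 104°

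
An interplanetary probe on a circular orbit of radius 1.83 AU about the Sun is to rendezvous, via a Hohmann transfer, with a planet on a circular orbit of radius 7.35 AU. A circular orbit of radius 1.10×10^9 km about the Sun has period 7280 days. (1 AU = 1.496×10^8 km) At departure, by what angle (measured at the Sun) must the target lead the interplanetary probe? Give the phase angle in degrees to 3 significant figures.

From Kepler's third law T² = 4π²r³/μ at r = 1.10×10^9 km, T = 7280 days = 7280 × 86400 s = 6.28992×10^8 s: μ = 4π²r³/T² = 1.32815×10^11 km³/s².
In km: r₁ = 1.83 × 1.496×10^8 = 2.73768×10^8 km; r₂ = 7.35 × 1.496×10^8 = 1.09956×10^9 km.
Semi-major axis of the transfer orbit: a_t = (2.73768×10^8 + 1.09956×10^9)/2 = 6.86664×10^8 km.
Transfer time t = π√(a_t³/μ) = 1.5511×10^8 s.
Target angular speed ω₂ = √(μ/r₂³) = 9.9953×10^-9 rad/s.
Angle swept by the target during transfer: ω₂·t = 1.5504 rad = 88.83°.
Arrival is 180° from departure on the ellipse, so φ = 180° − 88.83° = 91.2°.

φ = 91.2°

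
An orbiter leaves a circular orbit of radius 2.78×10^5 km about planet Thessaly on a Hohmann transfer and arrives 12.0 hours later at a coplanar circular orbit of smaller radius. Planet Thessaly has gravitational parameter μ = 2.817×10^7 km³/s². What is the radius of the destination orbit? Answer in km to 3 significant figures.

Transfer time t = 12.0 hours = 43200 s, and t = π√(a_t³/μ).
So a_t = (μ t²/π²)^(1/3) = (2.817×10^7 × (43200)² / π²)^(1/3) = 1.7464×10^5 km.
Since a_t = (r₁ + r₂)/2, r₂ = 2a_t − r₁ = 2×1.7464×10^5 − 2.780×10^5 = 71280 km.

r₂ = 71300 km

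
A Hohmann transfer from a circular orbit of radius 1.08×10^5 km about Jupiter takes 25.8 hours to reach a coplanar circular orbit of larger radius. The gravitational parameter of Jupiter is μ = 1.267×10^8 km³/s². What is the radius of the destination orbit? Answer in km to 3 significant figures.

Transfer time t = 25.8 hours = 92880 s, and t = π√(a_t³/μ).
So a_t = (μ t²/π²)^(1/3) = (1.267×10^8 × (92880)² / π²)^(1/3) = 4.8022×10^5 km.
Since a_t = (r₁ + r₂)/2, r₂ = 2a_t − r₁ = 2×4.8022×10^5 − 1.080×10^5 = 8.5244×10^5 km.

r₂ = 8.52×10^5 km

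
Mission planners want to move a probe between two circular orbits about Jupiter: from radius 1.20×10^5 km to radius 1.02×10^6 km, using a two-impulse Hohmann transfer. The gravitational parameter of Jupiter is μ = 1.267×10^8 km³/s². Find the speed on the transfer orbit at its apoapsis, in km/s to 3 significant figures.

v = 5.11 km/s

Semi-major axis of the transfer orbit: a_t = (1.200×10^5 + 1.020×10^6)/2 = 5.700×10^5 km.
At apoapsis, r = 1.020×10^6 km.
Applying v² = μ(2/r − 1/a_t): v = 5.114 km/s.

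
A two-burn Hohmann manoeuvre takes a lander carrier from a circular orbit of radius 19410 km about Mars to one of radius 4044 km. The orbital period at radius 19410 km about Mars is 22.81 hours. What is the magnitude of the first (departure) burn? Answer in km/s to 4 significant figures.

From Kepler's third law T² = 4π²r³/μ at r = 19410 km, T = 22.81 hours = 22.81 × 3600 s = 82116 s: μ = 4π²r³/T² = 42813.5 km³/s².
The Hohmann ellipse has a_t = (r₁ + r₂)/2 = 11727 km.
Circular speed at r = 19410 km: v_c = √(μ/r) = 1.48517 km/s.
Vis-viva on the transfer ellipse at r = 19410 km gives v_t = √[μ(2/r − 1/a_t)] = 0.872147 km/s.
Δv₁ = |v_t − v_c| = |0.872147 − 1.48517| = 0.6130 km/s.

Δv₁ = 0.6130 km/s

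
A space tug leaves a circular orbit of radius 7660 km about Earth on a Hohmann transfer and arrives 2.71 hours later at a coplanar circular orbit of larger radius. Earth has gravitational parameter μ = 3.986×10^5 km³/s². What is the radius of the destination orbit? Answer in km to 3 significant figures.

Transfer time t = 2.71 hours = 9756 s, and t = π√(a_t³/μ).
So a_t = (μ t²/π²)^(1/3) = (3.986×10^5 × (9756)² / π²)^(1/3) = 15665 km.
Since a_t = (r₁ + r₂)/2, r₂ = 2a_t − r₁ = 2×15665 − 7660 = 23670 km.

r₂ = 23700 km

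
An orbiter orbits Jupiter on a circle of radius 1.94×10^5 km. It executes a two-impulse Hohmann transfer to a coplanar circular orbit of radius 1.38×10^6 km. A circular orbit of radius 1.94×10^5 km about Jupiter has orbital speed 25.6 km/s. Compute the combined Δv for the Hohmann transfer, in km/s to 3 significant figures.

Δv = 13.1 km/s

From the circular-orbit relation v² = μ/r at r = 1.94×10^5 km: μ = v²r = (25.6)² × 1.94×10^5 = 1.27140×10^8 km³/s².
Transfer-ellipse semi-major axis a_t = (r₁ + r₂)/2 = (1.940×10^5 + 1.380×10^6)/2 = 7.870×10^5 km.
At r₁ the circular-orbit speed is v₁ = √(μ/r₁) = 25.600 km/s.
Transfer-orbit speed at r₁ (vis-viva equation): v_p = √[μ(2/r₁ − 1/a_t)] = 33.899 km/s.
First burn Δv₁ = |v_p − v₁| = 8.299 km/s.
At r₂, v₂ = √(μ/r₂) = 9.5985 km/s.
Transfer-orbit speed at r₂: v_a = √[μ(2/r₂ − 1/a_t)] = 4.7656 km/s.
Second burn Δv₂ = |v₂ − v_a| = 4.833 km/s.
Total Δv = Δv₁ + Δv₂ = 13.13 km/s.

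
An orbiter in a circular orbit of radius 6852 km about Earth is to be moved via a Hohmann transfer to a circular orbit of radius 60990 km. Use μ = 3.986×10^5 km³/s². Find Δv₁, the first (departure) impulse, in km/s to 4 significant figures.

Δv₁ = 2.600 km/s

The Hohmann ellipse has a_t = (r₁ + r₂)/2 = 33921 km.
Circular speed at r = 6852 km: v_c = √(μ/r) = 7.6271 km/s.
Transfer-orbit speed at the same r (vis-viva, a = a_t): v_t = √[μ(2/r − 1/a_t)] = 10.227 km/s.
Δv₁ = |v_t − v_c| = |10.227 − 7.6271| = 2.600 km/s.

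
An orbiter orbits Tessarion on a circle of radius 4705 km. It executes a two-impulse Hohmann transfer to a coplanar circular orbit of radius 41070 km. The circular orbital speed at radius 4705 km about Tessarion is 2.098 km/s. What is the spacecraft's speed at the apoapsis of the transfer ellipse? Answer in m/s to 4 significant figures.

v = 322.0 m/s

From the circular-orbit relation v² = μ/r at r = 4705 km: μ = v²r = (2.098)² × 4705 = 20709.5 km³/s².
Transfer-ellipse semi-major axis a_t = (r₁ + r₂)/2 = (4705 + 41070)/2 = 22887.5 km.
The apoapsis of the transfer ellipse is at r = 41070 km.
From the vis-viva equation, v = √[μ(2/r − 1/a_t)] = 0.3220 km/s.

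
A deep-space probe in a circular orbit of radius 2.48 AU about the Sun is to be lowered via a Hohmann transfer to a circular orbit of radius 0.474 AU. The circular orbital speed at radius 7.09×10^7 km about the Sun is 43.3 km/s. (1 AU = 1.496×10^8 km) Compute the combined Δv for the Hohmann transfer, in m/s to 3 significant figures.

Δv = 21000 m/s

From the circular-orbit relation v² = μ/r at r = 7.09×10^7 km: μ = v²r = (43.3)² × 7.09×10^7 = 1.32930×10^11 km³/s².
In km: r₁ = 2.48 × 1.496×10^8 = 3.71008×10^8 km; r₂ = 0.474 × 1.496×10^8 = 7.09104×10^7 km.
The Hohmann ellipse has a_t = (r₁ + r₂)/2 = 2.209592×10^8 km.
Circular speed at r₁: v₁ = √(μ/r₁) = √(1.32930×10^11/3.71008×10^8) = 18.9286 km/s.
On the transfer ellipse at r₁, vis-viva gives v_a = √[μ(2/r₁ − 1/a_t)] = 10.7230 km/s.
First burn Δv₁ = |v_a − v₁| = 8.2056 km/s.
Circular speed at r₂: v₂ = √(μ/r₂) = 43.297 km/s.
Transfer-orbit speed at r₂: v_p = √[μ(2/r₂ − 1/a_t)] = 56.104 km/s.
Second burn Δv₂ = |v₂ − v_p| = 12.807 km/s.
Δv = Δv₁ + Δv₂ = 8.2056 + 12.807 = 21.01 km/s.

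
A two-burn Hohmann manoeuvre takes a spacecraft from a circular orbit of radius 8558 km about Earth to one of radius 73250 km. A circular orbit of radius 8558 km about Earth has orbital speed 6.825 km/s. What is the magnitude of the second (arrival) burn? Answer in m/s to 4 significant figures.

From the circular-orbit relation v² = μ/r at r = 8558 km: μ = v²r = (6.825)² × 8558 = 3.98637×10^5 km³/s².
Transfer-ellipse semi-major axis a_t = (r₁ + r₂)/2 = (8558 + 73250)/2 = 40904 km.
Circular speed at r = 73250 km: v_c = √(μ/r) = 2.333 km/s.
Transfer-orbit speed at the same r (vis-viva, a = a_t): v_t = √[μ(2/r − 1/a_t)] = 1.067 km/s.
Δv₂ = |v_t − v_c| = |1.067 − 2.333| = 1.266 km/s.

Δv₂ = 1266 m/s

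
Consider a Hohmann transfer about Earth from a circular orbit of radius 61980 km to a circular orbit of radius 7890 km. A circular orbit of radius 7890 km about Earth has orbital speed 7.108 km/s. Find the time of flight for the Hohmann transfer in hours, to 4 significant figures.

t = 9.025 hours

From the circular-orbit relation v² = μ/r at r = 7890 km: μ = v²r = (7.108)² × 7890 = 3.98632×10^5 km³/s².
Transfer-ellipse semi-major axis a_t = (r₁ + r₂)/2 = (61980 + 7890)/2 = 34935 km.
Transfer time t = π√(a_t³/μ) = π√((34935)³ / 3.98632×10^5) = 32490 s.
Converting: 32490 s ÷ 3600 s/hour = 9.025 hours.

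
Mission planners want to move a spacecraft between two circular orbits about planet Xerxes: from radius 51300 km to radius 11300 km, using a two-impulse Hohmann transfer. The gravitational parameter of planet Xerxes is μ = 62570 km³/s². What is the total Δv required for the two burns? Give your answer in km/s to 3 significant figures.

Δv = 1.10 km/s

Semi-major axis of the transfer orbit: a_t = (51300 + 11300)/2 = 31300 km.
Circular speed at r₁: v₁ = √(μ/r₁) = √(62570/51300) = 1.1044 km/s.
Transfer-orbit speed at r₁ (v² = μ(2/r − 1/a)): v_a = √[μ(2/r₁ − 1/a_t)] = 0.66358 km/s.
First burn Δv₁ = |v_a − v₁| = 0.4408 km/s.
Circular speed at r₂: v₂ = √(μ/r₂) = 2.3531 km/s.
Transfer-orbit speed at r₂: v_p = √[μ(2/r₂ − 1/a_t)] = 3.0125 km/s.
Second burn Δv₂ = |v₂ − v_p| = 0.6594 km/s.
Total Δv = Δv₁ + Δv₂ = 1.100 km/s.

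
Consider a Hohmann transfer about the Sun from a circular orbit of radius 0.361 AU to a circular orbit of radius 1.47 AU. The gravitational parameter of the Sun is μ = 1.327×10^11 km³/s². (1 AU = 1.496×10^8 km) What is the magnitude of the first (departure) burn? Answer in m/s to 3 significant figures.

Δv₁ = 13200 m/s

In km: r₁ = 0.361 × 1.496×10^8 = 5.40056×10^7 km; r₂ = 1.47 × 1.496×10^8 = 2.19912×10^8 km.
Transfer-ellipse semi-major axis a_t = (r₁ + r₂)/2 = (5.40056×10^7 + 2.19912×10^8)/2 = 1.369588×10^8 km.
Circular speed at r = 5.40056×10^7 km: v_c = √(μ/r) = 49.57 km/s.
Vis-viva on the transfer ellipse at r = 5.40056×10^7 km gives v_t = √[μ(2/r − 1/a_t)] = 62.81 km/s.
Δv₁ = |v_t − v_c| = |62.81 − 49.57| = 13.24 km/s.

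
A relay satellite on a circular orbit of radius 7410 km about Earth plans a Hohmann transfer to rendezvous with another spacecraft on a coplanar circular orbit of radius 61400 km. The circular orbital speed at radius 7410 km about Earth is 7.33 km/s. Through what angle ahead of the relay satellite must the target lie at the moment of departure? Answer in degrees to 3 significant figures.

From the circular-orbit relation v² = μ/r at r = 7410 km: μ = v²r = (7.33)² × 7410 = 3.98131×10^5 km³/s².
Transfer-ellipse semi-major axis a_t = (r₁ + r₂)/2 = (7410 + 61400)/2 = 34405 km.
The half-period of the transfer ellipse is t = π√(a_t³/μ) = 31773.8 s.
Target angular speed ω₂ = √(μ/r₂³) = 4.14725×10^-5 rad/s.
Angle swept by the target during transfer: ω₂·t = 1.31774 rad = 75.501°.
Arrival is 180° from departure on the ellipse, so φ = 180° − 75.501° = 104°.

φ = 104°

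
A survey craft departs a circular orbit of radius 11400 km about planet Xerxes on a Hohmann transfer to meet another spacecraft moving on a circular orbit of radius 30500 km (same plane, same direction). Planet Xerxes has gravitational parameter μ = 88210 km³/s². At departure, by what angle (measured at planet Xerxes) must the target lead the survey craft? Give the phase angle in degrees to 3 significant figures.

Semi-major axis of the transfer orbit: a_t = (11400 + 30500)/2 = 20950 km.
Transfer time t = π√(a_t³/μ) = 32075 s.
The target's mean motion on its circular orbit is ω₂ = √(μ/r₂³) = 5.5758×10^-5 rad/s.
Angle swept by the target during transfer: ω₂·t = 1.7884 rad = 102.5°.
Arrival is 180° from departure on the ellipse, so φ = 180° − 102.5° = 77.5°.

φ = 77.5°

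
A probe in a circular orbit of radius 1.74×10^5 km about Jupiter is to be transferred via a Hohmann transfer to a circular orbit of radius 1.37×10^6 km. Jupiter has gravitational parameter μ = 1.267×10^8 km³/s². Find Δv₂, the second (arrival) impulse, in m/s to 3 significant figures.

The Hohmann ellipse has a_t = (r₁ + r₂)/2 = 7.720×10^5 km.
Circular speed at r = 1.370×10^6 km: v_c = √(μ/r) = 9.617 km/s.
Vis-viva on the transfer ellipse at r = 1.370×10^6 km gives v_t = √[μ(2/r − 1/a_t)] = 4.566 km/s.
Δv₂ = |v_t − v_c| = |4.566 − 9.617| = 5.051 km/s.

Δv₂ = 5050 m/s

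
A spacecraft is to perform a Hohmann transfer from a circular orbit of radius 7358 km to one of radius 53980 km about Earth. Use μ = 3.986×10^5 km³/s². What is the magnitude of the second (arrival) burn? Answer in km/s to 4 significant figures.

Δv₂ = 1.386 km/s

Transfer-ellipse semi-major axis a_t = (r₁ + r₂)/2 = (7358 + 53980)/2 = 30669 km.
Circular speed at r = 53980 km: v_c = √(μ/r) = 2.717 km/s.
Transfer-orbit speed at the same r (vis-viva, a = a_t): v_t = √[μ(2/r − 1/a_t)] = 1.331 km/s.
Δv₂ = |v_t − v_c| = |1.331 − 2.717| = 1.386 km/s.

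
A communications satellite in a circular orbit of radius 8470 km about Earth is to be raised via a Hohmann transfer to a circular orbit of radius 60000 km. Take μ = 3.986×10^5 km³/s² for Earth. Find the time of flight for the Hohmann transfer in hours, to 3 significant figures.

t = 8.76 hours

The Hohmann ellipse has a_t = (r₁ + r₂)/2 = 34235 km.
Transfer time t = π√(a_t³/μ) = π√((34235)³ / 3.986×10^5) = 31520 s.
Converting: 31520 s ÷ 3600 s/hour = 8.76 hours.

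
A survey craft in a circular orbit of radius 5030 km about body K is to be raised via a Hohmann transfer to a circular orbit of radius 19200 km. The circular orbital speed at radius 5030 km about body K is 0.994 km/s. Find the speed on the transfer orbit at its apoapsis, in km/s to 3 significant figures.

From the circular-orbit relation v² = μ/r at r = 5030 km: μ = v²r = (0.994)² × 5030 = 4969.82 km³/s².
The Hohmann ellipse has a_t = (r₁ + r₂)/2 = 12115 km.
The apoapsis of the transfer ellipse is at r = 19200 km.
From the vis-viva equation, v = √[μ(2/r − 1/a_t)] = 0.3278 km/s.

v = 0.328 km/s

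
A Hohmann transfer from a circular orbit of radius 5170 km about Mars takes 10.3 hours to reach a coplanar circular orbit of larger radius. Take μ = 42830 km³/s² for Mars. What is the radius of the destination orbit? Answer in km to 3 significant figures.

Transfer time t = 10.3 hours = 37080 s, and t = π√(a_t³/μ).
So a_t = (μ t²/π²)^(1/3) = (42830 × (37080)² / π²)^(1/3) = 18137 km.
Since a_t = (r₁ + r₂)/2, r₂ = 2a_t − r₁ = 2×18137 − 5170 = 31104 km.

r₂ = 31100 km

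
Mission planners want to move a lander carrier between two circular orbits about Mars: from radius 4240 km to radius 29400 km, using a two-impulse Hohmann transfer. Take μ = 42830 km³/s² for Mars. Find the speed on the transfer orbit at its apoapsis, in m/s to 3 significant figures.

v = 606 m/s

The Hohmann ellipse has a_t = (r₁ + r₂)/2 = 16820 km.
At apoapsis, r = 29400 km.
Applying v² = μ(2/r − 1/a_t): v = 0.6060 km/s.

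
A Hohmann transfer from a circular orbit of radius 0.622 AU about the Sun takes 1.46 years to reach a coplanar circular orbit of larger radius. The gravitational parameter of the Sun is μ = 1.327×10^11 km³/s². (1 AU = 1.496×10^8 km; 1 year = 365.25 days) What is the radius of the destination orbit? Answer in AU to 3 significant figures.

r₂ = 3.46 AU

In km: r₁ = 0.622 × 1.496×10^8 = 9.30512×10^7 km.
Transfer time t = 1.46 years × 365.25 × 86400 s = 4.6074096×10^7 s, and t = π√(a_t³/μ).
So a_t = (μ t²/π²)^(1/3) = (1.327×10^11 × (4.6074096×10^7)² / π²)^(1/3) = 3.0561×10^8 km.
Since a_t = (r₁ + r₂)/2, r₂ = 2a_t − r₁ = 2×3.0561×10^8 − 9.30512×10^7 = 5.181688×10^8 km.
In AU: r₂ = 5.181688×10^8 / 1.496×10^8 = 3.46 AU.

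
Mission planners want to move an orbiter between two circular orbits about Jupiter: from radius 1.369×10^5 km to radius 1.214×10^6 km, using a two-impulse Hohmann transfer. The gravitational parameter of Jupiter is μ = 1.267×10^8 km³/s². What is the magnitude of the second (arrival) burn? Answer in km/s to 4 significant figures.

Transfer-ellipse semi-major axis a_t = (r₁ + r₂)/2 = (1.369×10^5 + 1.214×10^6)/2 = 6.7545×10^5 km.
Circular speed at r = 1.214×10^6 km: v_c = √(μ/r) = 10.216 km/s.
Transfer-orbit speed at the same r (vis-viva, a = a_t): v_t = √[μ(2/r − 1/a_t)] = 4.5992 km/s.
Δv₂ = |v_t − v_c| = |4.5992 − 10.216| = 5.617 km/s.

Δv₂ = 5.617 km/s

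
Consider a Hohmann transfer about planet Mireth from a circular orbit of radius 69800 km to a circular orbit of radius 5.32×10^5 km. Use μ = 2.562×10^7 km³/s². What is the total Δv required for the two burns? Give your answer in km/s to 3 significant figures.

Transfer-ellipse semi-major axis a_t = (r₁ + r₂)/2 = (69800 + 5.320×10^5)/2 = 3.009×10^5 km.
Circular speed at r₁: v₁ = √(μ/r₁) = √(2.562×10^7/69800) = 19.159 km/s.
Transfer-orbit speed at r₁ (vis-viva equation): v_p = √[μ(2/r₁ − 1/a_t)] = 25.475 km/s.
First burn Δv₁ = |v_p − v₁| = 6.316 km/s.
At r₂, v₂ = √(μ/r₂) = 6.9396 km/s.
Transfer-orbit speed at r₂: v_a = √[μ(2/r₂ − 1/a_t)] = 3.3423 km/s.
Second burn Δv₂ = |v₂ − v_a| = 3.597 km/s.
Total Δv = Δv₁ + Δv₂ = 9.913 km/s.

Δv = 9.91 km/s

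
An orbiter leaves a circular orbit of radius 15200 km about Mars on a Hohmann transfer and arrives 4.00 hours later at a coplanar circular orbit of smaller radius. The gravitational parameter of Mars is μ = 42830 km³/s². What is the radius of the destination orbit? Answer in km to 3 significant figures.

Transfer time t = 4.00 hours = 14400 s, and t = π√(a_t³/μ).
So a_t = (μ t²/π²)^(1/3) = (42830 × (14400)² / π²)^(1/3) = 9654.4 km.
Since a_t = (r₁ + r₂)/2, r₂ = 2a_t − r₁ = 2×9654.4 − 15200 = 4108.8 km.

r₂ = 4110 km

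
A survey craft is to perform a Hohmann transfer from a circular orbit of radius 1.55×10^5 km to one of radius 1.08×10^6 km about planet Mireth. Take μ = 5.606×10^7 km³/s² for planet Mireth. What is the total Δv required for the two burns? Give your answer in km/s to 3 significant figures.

Δv = 9.73 km/s

Semi-major axis of the transfer orbit: a_t = (1.550×10^5 + 1.080×10^6)/2 = 6.175×10^5 km.
At r₁ the circular-orbit speed is v₁ = √(μ/r₁) = 19.018 km/s.
On the transfer ellipse at r₁, vis-viva gives v_p = √[μ(2/r₁ − 1/a_t)] = 25.151 km/s.
First burn Δv₁ = |v_p − v₁| = 6.133 km/s.
At r₂, v₂ = √(μ/r₂) = 7.205 km/s.
Transfer-orbit speed at r₂: v_a = √[μ(2/r₂ − 1/a_t)] = 3.610 km/s.
Second burn Δv₂ = |v₂ − v_a| = 3.595 km/s.
Δv = Δv₁ + Δv₂ = 6.133 + 3.595 = 9.728 km/s.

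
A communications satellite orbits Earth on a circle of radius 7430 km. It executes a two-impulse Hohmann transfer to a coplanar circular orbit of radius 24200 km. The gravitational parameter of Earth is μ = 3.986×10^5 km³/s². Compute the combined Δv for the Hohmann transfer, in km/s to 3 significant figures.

Δv = 3.01 km/s

The Hohmann ellipse has a_t = (r₁ + r₂)/2 = 15815 km.
At r₁ the circular-orbit speed is v₁ = √(μ/r₁) = 7.324 km/s.
Transfer-orbit speed at r₁ (vis-viva): v_p = √[μ(2/r₁ − 1/a_t)] = 9.060 km/s.
First burn Δv₁ = |v_p − v₁| = 1.736 km/s.
At r₂, v₂ = √(μ/r₂) = 4.0585 km/s.
Transfer-orbit speed at r₂: v_a = √[μ(2/r₂ − 1/a_t)] = 2.7818 km/s.
Second burn Δv₂ = |v₂ − v_a| = 1.277 km/s.
Δv = Δv₁ + Δv₂ = 1.736 + 1.277 = 3.013 km/s.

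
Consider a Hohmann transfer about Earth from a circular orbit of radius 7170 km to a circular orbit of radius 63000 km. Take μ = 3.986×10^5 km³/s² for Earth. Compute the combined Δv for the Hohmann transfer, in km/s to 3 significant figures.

Semi-major axis of the transfer orbit: a_t = (7170 + 63000)/2 = 35085 km.
At r₁ the circular-orbit speed is v₁ = √(μ/r₁) = 7.456 km/s.
On the transfer ellipse at r₁, vis-viva equation gives v_p = √[μ(2/r₁ − 1/a_t)] = 9.991 km/s.
First burn Δv₁ = |v_p − v₁| = 2.535 km/s.
Circular speed at r₂: v₂ = √(μ/r₂) = 2.515 km/s.
Transfer-orbit speed at r₂: v_a = √[μ(2/r₂ − 1/a_t)] = 1.137 km/s.
Second burn Δv₂ = |v₂ − v_a| = 1.378 km/s.
Total Δv = Δv₁ + Δv₂ = 3.913 km/s.

Δv = 3.91 km/s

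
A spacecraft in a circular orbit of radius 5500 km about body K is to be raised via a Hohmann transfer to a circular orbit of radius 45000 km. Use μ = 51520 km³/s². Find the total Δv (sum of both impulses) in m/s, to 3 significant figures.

The Hohmann ellipse has a_t = (r₁ + r₂)/2 = 25250 km.
At r₁ the circular-orbit speed is v₁ = √(μ/r₁) = 3.061 km/s.
On the transfer ellipse at r₁, vis-viva gives v_p = √[μ(2/r₁ − 1/a_t)] = 4.086 km/s.
First burn Δv₁ = |v_p − v₁| = 1.025 km/s.
Circular speed at r₂: v₂ = √(μ/r₂) = 1.070 km/s.
Transfer-orbit speed at r₂: v_a = √[μ(2/r₂ − 1/a_t)] = 0.4994 km/s.
Second burn Δv₂ = |v₂ − v_a| = 0.5706 km/s.
Total Δv = Δv₁ + Δv₂ = 1.596 km/s.

Δv = 1600 m/s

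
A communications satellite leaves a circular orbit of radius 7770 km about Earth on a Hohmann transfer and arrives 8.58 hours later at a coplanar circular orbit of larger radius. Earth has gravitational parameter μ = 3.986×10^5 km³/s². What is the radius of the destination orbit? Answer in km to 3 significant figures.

Transfer time t = 8.58 hours = 30888 s, and t = π√(a_t³/μ).
So a_t = (μ t²/π²)^(1/3) = (3.986×10^5 × (30888)² / π²)^(1/3) = 33776 km.
Since a_t = (r₁ + r₂)/2, r₂ = 2a_t − r₁ = 2×33776 − 7770 = 59782 km.

r₂ = 59800 km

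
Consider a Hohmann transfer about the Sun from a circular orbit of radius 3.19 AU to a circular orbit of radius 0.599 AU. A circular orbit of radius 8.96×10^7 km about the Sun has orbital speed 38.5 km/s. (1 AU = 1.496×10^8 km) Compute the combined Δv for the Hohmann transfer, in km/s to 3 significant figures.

From the circular-orbit relation v² = μ/r at r = 8.96×10^7 km: μ = v²r = (38.5)² × 8.96×10^7 = 1.32810×10^11 km³/s².
In km: r₁ = 3.19 × 1.496×10^8 = 4.77224×10^8 km; r₂ = 0.599 × 1.496×10^8 = 8.96104×10^7 km.
Transfer-ellipse semi-major axis a_t = (r₁ + r₂)/2 = (4.77224×10^8 + 8.96104×10^7)/2 = 2.834172×10^8 km.
Circular speed at r₁: v₁ = √(μ/r₁) = √(1.32810×10^11/4.77224×10^8) = 16.682 km/s.
Transfer-orbit speed at r₁ (vis-viva): v_a = √[μ(2/r₁ − 1/a_t)] = 9.3804 km/s.
First burn Δv₁ = |v_a − v₁| = 7.302 km/s.
At r₂, v₂ = √(μ/r₂) = 38.50 km/s.
Transfer-orbit speed at r₂: v_p = √[μ(2/r₂ − 1/a_t)] = 49.96 km/s.
Second burn Δv₂ = |v₂ − v_p| = 11.46 km/s.
Total Δv = Δv₁ + Δv₂ = 18.76 km/s.

Δv = 18.8 km/s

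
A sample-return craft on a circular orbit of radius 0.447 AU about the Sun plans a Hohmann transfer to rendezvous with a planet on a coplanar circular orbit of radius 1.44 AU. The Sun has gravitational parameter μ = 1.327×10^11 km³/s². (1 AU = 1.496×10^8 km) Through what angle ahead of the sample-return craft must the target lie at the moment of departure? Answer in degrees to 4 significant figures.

φ = 84.54°

In km: r₁ = 0.447 × 1.496×10^8 = 6.68712×10^7 km; r₂ = 1.44 × 1.496×10^8 = 2.15424×10^8 km.
Semi-major axis of the transfer orbit: a_t = (6.68712×10^7 + 2.15424×10^8)/2 = 1.411476×10^8 km.
The half-period of the transfer ellipse is t = π√(a_t³/μ) = 1.4462×10^7 s.
Target angular speed ω₂ = √(μ/r₂³) = 1.1521×10^-7 rad/s.
Angle swept by the target during transfer: ω₂·t = 1.66617 rad = 95.46°.
Arrival is 180° from departure on the ellipse, so φ = 180° − 95.46° = 84.54°.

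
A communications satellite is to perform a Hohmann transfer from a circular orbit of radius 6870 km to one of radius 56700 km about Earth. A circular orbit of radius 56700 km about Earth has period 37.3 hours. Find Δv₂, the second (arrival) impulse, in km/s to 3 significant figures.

From Kepler's third law T² = 4π²r³/μ at r = 56700 km, T = 37.3 hours = 37.3 × 3600 s = 1.3428×10^5 s: μ = 4π²r³/T² = 3.99104×10^5 km³/s².
Transfer-ellipse semi-major axis a_t = (r₁ + r₂)/2 = (6870 + 56700)/2 = 31785 km.
Circular speed at r = 56700 km: v_c = √(μ/r) = 2.653 km/s.
Vis-viva on the transfer ellipse at r = 56700 km gives v_t = √[μ(2/r − 1/a_t)] = 1.233 km/s.
Δv₂ = |v_t − v_c| = |1.233 − 2.653| = 1.420 km/s.

Δv₂ = 1.42 km/s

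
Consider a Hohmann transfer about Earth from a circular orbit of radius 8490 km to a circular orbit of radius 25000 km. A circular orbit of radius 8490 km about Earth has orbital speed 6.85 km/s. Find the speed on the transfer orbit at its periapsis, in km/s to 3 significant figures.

From the circular-orbit relation v² = μ/r at r = 8490 km: μ = v²r = (6.85)² × 8490 = 3.98372×10^5 km³/s².
The Hohmann ellipse has a_t = (r₁ + r₂)/2 = 16745 km.
At periapsis, r = 8490 km.
From the vis-viva equation, v = √[μ(2/r − 1/a_t)] = 8.370 km/s.

v = 8.37 km/s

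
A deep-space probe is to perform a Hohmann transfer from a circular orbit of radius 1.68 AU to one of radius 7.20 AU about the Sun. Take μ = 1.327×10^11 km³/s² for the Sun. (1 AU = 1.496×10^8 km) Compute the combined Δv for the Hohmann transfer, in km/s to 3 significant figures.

In km: r₁ = 1.68 × 1.496×10^8 = 2.51328×10^8 km; r₂ = 7.20 × 1.496×10^8 = 1.07712×10^9 km.
Semi-major axis of the transfer orbit: a_t = (2.51328×10^8 + 1.07712×10^9)/2 = 6.64224×10^8 km.
At r₁ the circular-orbit speed is v₁ = √(μ/r₁) = 22.9781 km/s.
On the transfer ellipse at r₁, vis-viva equation gives v_p = √[μ(2/r₁ − 1/a_t)] = 29.2610 km/s.
First burn Δv₁ = |v_p − v₁| = 6.2829 km/s.
At r₂, v₂ = √(μ/r₂) = 11.0995 km/s.
Transfer-orbit speed at r₂: v_a = √[μ(2/r₂ − 1/a_t)] = 6.82758 km/s.
Second burn Δv₂ = |v₂ − v_a| = 4.2719 km/s.
Total Δv = Δv₁ + Δv₂ = 10.55 km/s.

Δv = 10.6 km/s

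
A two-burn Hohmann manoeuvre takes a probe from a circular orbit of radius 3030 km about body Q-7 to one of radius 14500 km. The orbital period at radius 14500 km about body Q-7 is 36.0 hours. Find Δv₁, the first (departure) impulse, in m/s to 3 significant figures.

From Kepler's third law T² = 4π²r³/μ at r = 14500 km, T = 36.0 hours = 36.0 × 3600 s = 1.296×10^5 s: μ = 4π²r³/T² = 7165.62 km³/s².
Transfer-ellipse semi-major axis a_t = (r₁ + r₂)/2 = (3030 + 14500)/2 = 8765 km.
On the circular orbit at r = 3030 km, v_c = √(μ/r) = 1.5378 km/s.
Transfer-orbit speed at the same r (vis-viva, a = a_t): v_t = √[μ(2/r − 1/a_t)] = 1.9779 km/s.
Δv₁ = |v_t − v_c| = |1.9779 − 1.5378| = 0.4401 km/s.

Δv₁ = 440 m/s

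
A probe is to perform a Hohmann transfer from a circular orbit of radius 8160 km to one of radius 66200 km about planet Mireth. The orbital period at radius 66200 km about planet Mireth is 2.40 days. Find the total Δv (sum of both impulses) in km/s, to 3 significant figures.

From Kepler's third law T² = 4π²r³/μ at r = 66200 km, T = 2.40 days = 2.40 × 86400 s = 2.0736×10^5 s: μ = 4π²r³/T² = 2.66369×10^5 km³/s².
The Hohmann ellipse has a_t = (r₁ + r₂)/2 = 37180 km.
Circular speed at r₁: v₁ = √(μ/r₁) = √(2.66369×10^5/8160) = 5.7134 km/s.
On the transfer ellipse at r₁, vis-viva equation gives v_p = √[μ(2/r₁ − 1/a_t)] = 7.6238 km/s.
First burn Δv₁ = |v_p − v₁| = 1.9104 km/s.
At r₂, v₂ = √(μ/r₂) = 2.0059 km/s.
Transfer-orbit speed at r₂: v_a = √[μ(2/r₂ − 1/a_t)] = 0.93973 km/s.
Second burn Δv₂ = |v₂ − v_a| = 1.0662 km/s.
Total Δv = Δv₁ + Δv₂ = 2.977 km/s.

Δv = 2.98 km/s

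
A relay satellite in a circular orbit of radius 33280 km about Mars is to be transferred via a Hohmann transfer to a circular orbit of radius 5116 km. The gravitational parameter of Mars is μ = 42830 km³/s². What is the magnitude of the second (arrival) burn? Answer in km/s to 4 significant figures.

Δv₂ = 0.9161 km/s

The Hohmann ellipse has a_t = (r₁ + r₂)/2 = 19198 km.
Circular speed at r = 5116 km: v_c = √(μ/r) = 2.8934 km/s.
Vis-viva on the transfer ellipse at r = 5116 km gives v_t = √[μ(2/r − 1/a_t)] = 3.8095 km/s.
Δv₂ = |v_t − v_c| = |3.8095 − 2.8934| = 0.9161 km/s.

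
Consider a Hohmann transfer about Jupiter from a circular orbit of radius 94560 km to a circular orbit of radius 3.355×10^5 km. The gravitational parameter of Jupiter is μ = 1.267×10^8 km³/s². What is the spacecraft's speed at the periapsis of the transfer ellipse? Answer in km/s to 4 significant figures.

Transfer-ellipse semi-major axis a_t = (r₁ + r₂)/2 = (94560 + 3.355×10^5)/2 = 2.1503×10^5 km.
The periapsis of the transfer ellipse is at r = 94560 km.
From the vis-viva equation, v = √[μ(2/r − 1/a_t)] = 45.72 km/s.

v = 45.72 km/s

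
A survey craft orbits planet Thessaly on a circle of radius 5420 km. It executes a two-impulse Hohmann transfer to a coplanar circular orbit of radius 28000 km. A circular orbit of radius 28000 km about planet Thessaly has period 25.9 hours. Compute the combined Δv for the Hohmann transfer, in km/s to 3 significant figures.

Δv = 2.08 km/s

From Kepler's third law T² = 4π²r³/μ at r = 28000 km, T = 25.9 hours = 25.9 × 3600 s = 93240 s: μ = 4π²r³/T² = 99684.9 km³/s².
Semi-major axis of the transfer orbit: a_t = (5420 + 28000)/2 = 16710 km.
Circular speed at r₁: v₁ = √(μ/r₁) = √(99684.9/5420) = 4.2886 km/s.
On the transfer ellipse at r₁, v² = μ(2/r − 1/a) gives v_p = √[μ(2/r₁ − 1/a_t)] = 5.5514 km/s.
First burn Δv₁ = |v_p − v₁| = 1.263 km/s.
Circular speed at r₂: v₂ = √(μ/r₂) = 1.8868 km/s.
Transfer-orbit speed at r₂: v_a = √[μ(2/r₂ − 1/a_t)] = 1.0746 km/s.
Second burn Δv₂ = |v₂ − v_a| = 0.8122 km/s.
Total Δv = Δv₁ + Δv₂ = 2.075 km/s.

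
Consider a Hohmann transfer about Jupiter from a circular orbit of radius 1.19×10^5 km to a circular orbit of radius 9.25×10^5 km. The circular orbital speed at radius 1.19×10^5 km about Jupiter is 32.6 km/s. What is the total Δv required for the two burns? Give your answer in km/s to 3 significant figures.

From the circular-orbit relation v² = μ/r at r = 1.19×10^5 km: μ = v²r = (32.6)² × 1.19×10^5 = 1.26468×10^8 km³/s².
The Hohmann ellipse has a_t = (r₁ + r₂)/2 = 5.220×10^5 km.
Circular speed at r₁: v₁ = √(μ/r₁) = √(1.26468×10^8/1.190×10^5) = 32.60 km/s.
On the transfer ellipse at r₁, v² = μ(2/r − 1/a) gives v_p = √[μ(2/r₁ − 1/a_t)] = 43.40 km/s.
First burn Δv₁ = |v_p − v₁| = 10.80 km/s.
Circular speed at r₂: v₂ = √(μ/r₂) = 11.693 km/s.
Transfer-orbit speed at r₂: v_a = √[μ(2/r₂ − 1/a_t)] = 5.5829 km/s.
Second burn Δv₂ = |v₂ − v_a| = 6.110 km/s.
Total Δv = Δv₁ + Δv₂ = 16.91 km/s.

Δv = 16.9 km/s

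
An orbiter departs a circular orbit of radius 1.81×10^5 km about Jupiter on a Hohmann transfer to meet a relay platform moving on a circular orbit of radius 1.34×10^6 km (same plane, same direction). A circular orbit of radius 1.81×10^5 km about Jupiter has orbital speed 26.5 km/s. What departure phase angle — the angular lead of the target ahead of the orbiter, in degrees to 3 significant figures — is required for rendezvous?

From the circular-orbit relation v² = μ/r at r = 1.81×10^5 km: μ = v²r = (26.5)² × 1.81×10^5 = 1.27107×10^8 km³/s².
Transfer-ellipse semi-major axis a_t = (r₁ + r₂)/2 = (1.810×10^5 + 1.340×10^6)/2 = 7.605×10^5 km.
The half-period of the transfer ellipse is t = π√(a_t³/μ) = 1.8480×10^5 s.
Target angular speed ω₂ = √(μ/r₂³) = 7.2682×10^-6 rad/s.
Angle swept by the target during transfer: ω₂·t = 1.3432 rad = 76.96°.
Arrival is 180° from departure on the ellipse, so φ = 180° − 76.96° = 103°.

φ = 103°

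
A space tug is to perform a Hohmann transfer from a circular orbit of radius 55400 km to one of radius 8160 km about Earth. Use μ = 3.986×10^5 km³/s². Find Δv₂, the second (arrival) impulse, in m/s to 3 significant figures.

Transfer-ellipse semi-major axis a_t = (r₁ + r₂)/2 = (55400 + 8160)/2 = 31780 km.
On the circular orbit at r = 8160 km, v_c = √(μ/r) = 6.989 km/s.
Transfer-orbit speed at the same r (vis-viva, a = a_t): v_t = √[μ(2/r − 1/a_t)] = 9.228 km/s.
Δv₂ = |v_t − v_c| = |9.228 − 6.989| = 2.239 km/s.

Δv₂ = 2240 m/s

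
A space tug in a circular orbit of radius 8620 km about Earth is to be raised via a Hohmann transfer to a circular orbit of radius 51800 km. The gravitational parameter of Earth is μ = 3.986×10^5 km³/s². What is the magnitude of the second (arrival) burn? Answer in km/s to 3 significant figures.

Semi-major axis of the transfer orbit: a_t = (8620 + 51800)/2 = 30210 km.
Circular speed at r = 51800 km: v_c = √(μ/r) = 2.774 km/s.
Transfer-orbit speed at the same r (vis-viva, a = a_t): v_t = √[μ(2/r − 1/a_t)] = 1.482 km/s.
Δv₂ = |v_t − v_c| = |1.482 − 2.774| = 1.292 km/s.

Δv₂ = 1.29 km/s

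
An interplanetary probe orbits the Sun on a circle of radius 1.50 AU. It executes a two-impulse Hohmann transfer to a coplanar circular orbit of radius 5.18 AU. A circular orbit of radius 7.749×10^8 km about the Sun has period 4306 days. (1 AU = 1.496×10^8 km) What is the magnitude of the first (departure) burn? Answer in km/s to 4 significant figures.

Δv₁ = 5.967 km/s

From Kepler's third law T² = 4π²r³/μ at r = 7.749×10^8 km, T = 4306 days = 4306 × 86400 s = 3.720384×10^8 s: μ = 4π²r³/T² = 1.32715×10^11 km³/s².
In km: r₁ = 1.50 × 1.496×10^8 = 2.244×10^8 km; r₂ = 5.18 × 1.496×10^8 = 7.74928×10^8 km.
Transfer-ellipse semi-major axis a_t = (r₁ + r₂)/2 = (2.244×10^8 + 7.74928×10^8)/2 = 4.99664×10^8 km.
Circular speed at r = 2.244×10^8 km: v_c = √(μ/r) = 24.319 km/s.
Transfer-orbit speed at the same r (vis-viva, a = a_t): v_t = √[μ(2/r − 1/a_t)] = 30.286 km/s.
Δv₁ = |v_t − v_c| = |30.286 − 24.319| = 5.967 km/s.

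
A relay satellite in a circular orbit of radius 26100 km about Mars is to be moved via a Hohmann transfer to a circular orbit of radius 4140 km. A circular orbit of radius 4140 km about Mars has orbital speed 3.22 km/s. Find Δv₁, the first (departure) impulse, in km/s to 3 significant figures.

From the circular-orbit relation v² = μ/r at r = 4140 km: μ = v²r = (3.22)² × 4140 = 42925.2 km³/s².
Transfer-ellipse semi-major axis a_t = (r₁ + r₂)/2 = (26100 + 4140)/2 = 15120 km.
Circular speed at r = 26100 km: v_c = √(μ/r) = 1.28244 km/s.
Vis-viva on the transfer ellipse at r = 26100 km gives v_t = √[μ(2/r − 1/a_t)] = 0.671058 km/s.
Δv₁ = |v_t − v_c| = |0.671058 − 1.28244| = 0.6114 km/s.

Δv₁ = 0.611 km/s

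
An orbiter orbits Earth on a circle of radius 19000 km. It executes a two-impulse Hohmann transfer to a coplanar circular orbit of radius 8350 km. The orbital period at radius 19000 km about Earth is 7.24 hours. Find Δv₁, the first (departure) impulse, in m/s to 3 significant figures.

Δv₁ = 1000 m/s

From Kepler's third law T² = 4π²r³/μ at r = 19000 km, T = 7.24 hours = 7.24 × 3600 s = 26064 s: μ = 4π²r³/T² = 3.98601×10^5 km³/s².
The Hohmann ellipse has a_t = (r₁ + r₂)/2 = 13675 km.
On the circular orbit at r = 19000 km, v_c = √(μ/r) = 4.580 km/s.
Transfer-orbit speed at the same r (vis-viva, a = a_t): v_t = √[μ(2/r − 1/a_t)] = 3.579 km/s.
Δv₁ = |v_t − v_c| = |3.579 − 4.580| = 1.001 km/s.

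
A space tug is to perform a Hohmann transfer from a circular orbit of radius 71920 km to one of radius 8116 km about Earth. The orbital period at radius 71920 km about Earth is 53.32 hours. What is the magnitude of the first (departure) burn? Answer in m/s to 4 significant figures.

From Kepler's third law T² = 4π²r³/μ at r = 71920 km, T = 53.32 hours = 53.32 × 3600 s = 1.91952×10^5 s: μ = 4π²r³/T² = 3.98587×10^5 km³/s².
Transfer-ellipse semi-major axis a_t = (r₁ + r₂)/2 = (71920 + 8116)/2 = 40018 km.
Circular speed at r = 71920 km: v_c = √(μ/r) = 2.354 km/s.
Vis-viva on the transfer ellipse at r = 71920 km gives v_t = √[μ(2/r − 1/a_t)] = 1.060 km/s.
Δv₁ = |v_t − v_c| = |1.060 − 2.354| = 1.294 km/s.

Δv₁ = 1294 m/s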